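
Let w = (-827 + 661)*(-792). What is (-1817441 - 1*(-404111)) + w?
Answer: -1281858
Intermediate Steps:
w = 131472 (w = -166*(-792) = 131472)
(-1817441 - 1*(-404111)) + w = (-1817441 - 1*(-404111)) + 131472 = (-1817441 + 404111) + 131472 = -1413330 + 131472 = -1281858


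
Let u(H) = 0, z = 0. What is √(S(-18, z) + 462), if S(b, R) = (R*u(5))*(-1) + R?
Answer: √462 ≈ 21.494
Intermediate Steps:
S(b, R) = R (S(b, R) = (R*0)*(-1) + R = 0*(-1) + R = 0 + R = R)
√(S(-18, z) + 462) = √(0 + 462) = √462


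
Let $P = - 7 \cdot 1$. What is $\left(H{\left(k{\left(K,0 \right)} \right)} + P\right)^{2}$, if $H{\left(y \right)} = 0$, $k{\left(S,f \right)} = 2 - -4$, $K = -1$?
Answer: $49$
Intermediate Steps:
$k{\left(S,f \right)} = 6$ ($k{\left(S,f \right)} = 2 + 4 = 6$)
$P = -7$ ($P = \left(-1\right) 7 = -7$)
$\left(H{\left(k{\left(K,0 \right)} \right)} + P\right)^{2} = \left(0 - 7\right)^{2} = \left(-7\right)^{2} = 49$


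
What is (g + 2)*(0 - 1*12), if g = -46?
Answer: 528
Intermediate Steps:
(g + 2)*(0 - 1*12) = (-46 + 2)*(0 - 1*12) = -44*(0 - 12) = -44*(-12) = 528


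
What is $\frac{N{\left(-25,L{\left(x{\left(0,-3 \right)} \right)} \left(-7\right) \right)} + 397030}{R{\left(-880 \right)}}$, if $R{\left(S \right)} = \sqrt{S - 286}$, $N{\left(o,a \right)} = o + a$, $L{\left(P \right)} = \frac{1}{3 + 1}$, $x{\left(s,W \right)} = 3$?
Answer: $- \frac{1588013 i \sqrt{1166}}{4664} \approx - 11626.0 i$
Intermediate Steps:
$L{\left(P \right)} = \frac{1}{4}$
$N{\left(o,a \right)} = a + o$
$R{\left(S \right)} = \sqrt{-286 + S}$
$\frac{N{\left(-25,L{\left(x{\left(0,-3 \right)} \right)} \left(-7\right) \right)} + 397030}{R{\left(-880 \right)}} = \frac{\left(\frac{1}{4} \left(-7\right) - 25\right) + 397030}{\sqrt{-286 - 880}} = \frac{\left(- \frac{7}{4} - 25\right) + 397030}{\sqrt{-1166}} = \frac{- \frac{107}{4} + 397030}{i \sqrt{1166}} = \frac{1588013 \left(- \frac{i \sqrt{1166}}{1166}\right)}{4} = - \frac{1588013 i \sqrt{1166}}{4664}$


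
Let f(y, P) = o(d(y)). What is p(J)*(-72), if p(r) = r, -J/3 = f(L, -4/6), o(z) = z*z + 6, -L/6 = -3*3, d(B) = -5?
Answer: 6696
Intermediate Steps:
L = 54 (L = -(-18)*3 = -6*(-9) = 54)
o(z) = 6 + z² (o(z) = z² + 6 = 6 + z²)
f(y, P) = 31 (f(y, P) = 6 + (-5)² = 6 + 25 = 31)
J = -93 (J = -3*31 = -93)
p(J)*(-72) = -93*(-72) = 6696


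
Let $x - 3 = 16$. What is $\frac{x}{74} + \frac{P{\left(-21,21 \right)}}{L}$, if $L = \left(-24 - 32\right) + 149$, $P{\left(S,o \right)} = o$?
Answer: $\frac{1107}{2294} \approx 0.48256$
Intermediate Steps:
$x = 19$ ($x = 3 + 16 = 19$)
$L = 93$ ($L = -56 + 149 = 93$)
$\frac{x}{74} + \frac{P{\left(-21,21 \right)}}{L} = \frac{19}{74} + \frac{21}{93} = 19 \cdot \frac{1}{74} + 21 \cdot \frac{1}{93} = \frac{19}{74} + \frac{7}{31} = \frac{1107}{2294}$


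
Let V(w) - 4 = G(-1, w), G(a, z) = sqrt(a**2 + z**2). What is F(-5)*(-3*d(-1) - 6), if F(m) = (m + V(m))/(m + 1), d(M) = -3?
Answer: 3/4 - 3*sqrt(26)/4 ≈ -3.0743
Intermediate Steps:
V(w) = 4 + sqrt(1 + w**2) (V(w) = 4 + sqrt((-1)**2 + w**2) = 4 + sqrt(1 + w**2))
F(m) = (4 + m + sqrt(1 + m**2))/(1 + m) (F(m) = (m + (4 + sqrt(1 + m**2)))/(m + 1) = (4 + m + sqrt(1 + m**2))/(1 + m))
F(-5)*(-3*d(-1) - 6) = ((4 - 5 + sqrt(1 + (-5)**2))/(1 - 5))*(-3*(-3) - 6) = ((4 - 5 + sqrt(1 + 25))/(-4))*(9 - 6) = -(4 - 5 + sqrt(26))/4*3 = -(-1 + sqrt(26))/4*3 = (1/4 - sqrt(26)/4)*3 = 3/4 - 3*sqrt(26)/4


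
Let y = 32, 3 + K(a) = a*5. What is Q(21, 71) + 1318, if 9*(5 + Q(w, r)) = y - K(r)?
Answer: 11497/9 ≈ 1277.4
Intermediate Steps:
K(a) = -3 + 5*a (K(a) = -3 + a*5 = -3 + 5*a)
Q(w, r) = -10/9 - 5*r/9 (Q(w, r) = -5 + (32 - (-3 + 5*r))/9 = -5 + (32 + (3 - 5*r))/9 = -5 + (35 - 5*r)/9 = -5 + (35/9 - 5*r/9) = -10/9 - 5*r/9)
Q(21, 71) + 1318 = (-10/9 - 5/9*71) + 1318 = (-10/9 - 355/9) + 1318 = -365/9 + 1318 = 11497/9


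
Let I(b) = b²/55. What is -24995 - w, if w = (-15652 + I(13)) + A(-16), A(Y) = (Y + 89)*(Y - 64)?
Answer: -192834/55 ≈ -3506.1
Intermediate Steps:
I(b) = b²/55
A(Y) = (-64 + Y)*(89 + Y) (A(Y) = (89 + Y)*(-64 + Y) = (-64 + Y)*(89 + Y))
w = -1181891/55 (w = (-15652 + (1/55)*13²) + (-5696 + (-16)² + 25*(-16)) = (-15652 + (1/55)*169) + (-5696 + 256 - 400) = (-15652 + 169/55) - 5840 = -860691/55 - 5840 = -1181891/55 ≈ -21489.)
-24995 - w = -24995 - 1*(-1181891/55) = -24995 + 1181891/55 = -192834/55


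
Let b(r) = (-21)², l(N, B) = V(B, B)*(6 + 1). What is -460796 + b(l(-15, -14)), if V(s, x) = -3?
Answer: -460355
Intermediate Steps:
l(N, B) = -21 (l(N, B) = -3*(6 + 1) = -3*7 = -21)
b(r) = 441
-460796 + b(l(-15, -14)) = -460796 + 441 = -460355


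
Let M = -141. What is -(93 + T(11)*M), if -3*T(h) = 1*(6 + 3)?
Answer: -516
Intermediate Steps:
T(h) = -3 (T(h) = -(6 + 3)/3 = -9/3 = -1/3*9 = -3)
-(93 + T(11)*M) = -(93 - 3*(-141)) = -(93 + 423) = -1*516 = -516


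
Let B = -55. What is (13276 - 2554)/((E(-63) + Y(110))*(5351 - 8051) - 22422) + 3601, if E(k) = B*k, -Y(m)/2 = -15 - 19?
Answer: 5738505000/1593587 ≈ 3601.0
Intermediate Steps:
Y(m) = 68 (Y(m) = -2*(-15 - 19) = -2*(-34) = 68)
E(k) = -55*k
(13276 - 2554)/((E(-63) + Y(110))*(5351 - 8051) - 22422) + 3601 = (13276 - 2554)/((-55*(-63) + 68)*(5351 - 8051) - 22422) + 3601 = 10722/((3465 + 68)*(-2700) - 22422) + 3601 = 10722/(3533*(-2700) - 22422) + 3601 = 10722/(-9539100 - 22422) + 3601 = 10722/(-9561522) + 3601 = 10722*(-1/9561522) + 3601 = -1787/1593587 + 3601 = 5738505000/1593587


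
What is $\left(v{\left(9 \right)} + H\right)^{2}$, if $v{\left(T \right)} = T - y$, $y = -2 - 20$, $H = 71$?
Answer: $10404$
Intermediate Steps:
$y = -22$ ($y = -2 - 20 = -22$)
$v{\left(T \right)} = 22 + T$ ($v{\left(T \right)} = T - -22 = T + 22 = 22 + T$)
$\left(v{\left(9 \right)} + H\right)^{2} = \left(\left(22 + 9\right) + 71\right)^{2} = \left(31 + 71\right)^{2} = 102^{2} = 10404$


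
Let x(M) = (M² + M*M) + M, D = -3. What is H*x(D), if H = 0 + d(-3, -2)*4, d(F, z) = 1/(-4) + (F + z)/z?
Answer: 135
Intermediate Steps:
d(F, z) = -¼ + (F + z)/z (d(F, z) = 1*(-¼) + (F + z)/z = -¼ + (F + z)/z)
x(M) = M + 2*M² (x(M) = (M² + M²) + M = 2*M² + M = M + 2*M²)
H = 9 (H = 0 + (¾ - 3/(-2))*4 = 0 + (¾ - 3*(-½))*4 = 0 + (¾ + 3/2)*4 = 0 + (9/4)*4 = 0 + 9 = 9)
H*x(D) = 9*(-3*(1 + 2*(-3))) = 9*(-3*(1 - 6)) = 9*(-3*(-5)) = 9*15 = 135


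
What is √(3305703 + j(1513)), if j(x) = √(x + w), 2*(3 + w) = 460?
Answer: √(3305703 + 2*√435) ≈ 1818.2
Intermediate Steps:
w = 227 (w = -3 + (½)*460 = -3 + 230 = 227)
j(x) = √(227 + x) (j(x) = √(x + 227) = √(227 + x))
√(3305703 + j(1513)) = √(3305703 + √(227 + 1513)) = √(3305703 + √1740) = √(3305703 + 2*√435)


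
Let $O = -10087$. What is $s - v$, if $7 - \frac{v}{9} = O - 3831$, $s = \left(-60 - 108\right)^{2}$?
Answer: $-97101$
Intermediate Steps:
$s = 28224$ ($s = \left(-168\right)^{2} = 28224$)
$v = 125325$ ($v = 63 - 9 \left(-10087 - 3831\right) = 63 - -125262 = 63 + 125262 = 125325$)
$s - v = 28224 - 125325 = -97101$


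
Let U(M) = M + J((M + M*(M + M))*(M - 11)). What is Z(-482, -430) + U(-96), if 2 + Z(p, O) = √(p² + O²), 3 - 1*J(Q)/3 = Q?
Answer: 5885767 + 2*√104306 ≈ 5.8864e+6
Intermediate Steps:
J(Q) = 9 - 3*Q
Z(p, O) = -2 + √(O² + p²) (Z(p, O) = -2 + √(p² + O²) = -2 + √(O² + p²))
U(M) = 9 + M - 3*(-11 + M)*(M + 2*M²) (U(M) = M + (9 - 3*(M + M*(M + M))*(M - 11)) = M + (9 - 3*(M + M*(2*M))*(-11 + M)) = M + (9 - 3*(M + 2*M²)*(-11 + M)) = M + (9 - 3*(-11 + M)*(M + 2*M²)) = 9 + M - 3*(-11 + M)*(M + 2*M²))
Z(-482, -430) + U(-96) = (-2 + √((-430)² + (-482)²)) + (9 - 6*(-96)³ + 34*(-96) + 63*(-96)²) = (-2 + √(184900 + 232324)) + (9 - 6*(-884736) - 3264 + 63*9216) = (-2 + √417224) + (9 + 5308416 - 3264 + 580608) = (-2 + 2*√104306) + 5885769 = 5885767 + 2*√104306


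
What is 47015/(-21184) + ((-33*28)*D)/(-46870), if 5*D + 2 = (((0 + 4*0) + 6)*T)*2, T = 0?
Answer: -5528556641/2482235200 ≈ -2.2272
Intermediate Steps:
D = -2/5 (D = -2/5 + ((((0 + 4*0) + 6)*0)*2)/5 = -2/5 + ((((0 + 0) + 6)*0)*2)/5 = -2/5 + (((0 + 6)*0)*2)/5 = -2/5 + ((6*0)*2)/5 = -2/5 + (0*2)/5 = -2/5 + (1/5)*0 = -2/5 + 0 = -2/5 ≈ -0.40000)
47015/(-21184) + ((-33*28)*D)/(-46870) = 47015/(-21184) + (-33*28*(-2/5))/(-46870) = 47015*(-1/21184) - 924*(-2/5)*(-1/46870) = -47015/21184 + (1848/5)*(-1/46870) = -47015/21184 - 924/117175 = -5528556641/2482235200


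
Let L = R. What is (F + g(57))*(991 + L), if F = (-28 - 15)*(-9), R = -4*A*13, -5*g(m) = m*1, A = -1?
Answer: 1958754/5 ≈ 3.9175e+5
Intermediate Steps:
g(m) = -m/5
R = 52 (R = -4*(-1)*13 = 4*13 = 52)
L = 52
F = 387 (F = -43*(-9) = 387)
(F + g(57))*(991 + L) = (387 - ⅕*57)*(991 + 52) = (387 - 57/5)*1043 = (1878/5)*1043 = 1958754/5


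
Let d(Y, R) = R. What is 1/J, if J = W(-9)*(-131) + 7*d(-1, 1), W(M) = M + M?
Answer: 1/2365 ≈ 0.00042283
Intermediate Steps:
W(M) = 2*M
J = 2365 (J = (2*(-9))*(-131) + 7*1 = -18*(-131) + 7 = 2358 + 7 = 2365)
1/J = 1/2365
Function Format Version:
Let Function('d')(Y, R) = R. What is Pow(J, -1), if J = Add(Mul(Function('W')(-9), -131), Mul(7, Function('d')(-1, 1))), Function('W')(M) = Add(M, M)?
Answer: Rational(1, 2365) ≈ 0.00042283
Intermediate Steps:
Function('W')(M) = Mul(2, M)
J = 2365 (J = Add(Mul(Mul(2, -9), -131), Mul(7, 1)) = Add(Mul(-18, -131), 7) = Add(2358, 7) = 2365)
Pow(J, -1) = Pow(2365, -1) = Rational(1, 2365)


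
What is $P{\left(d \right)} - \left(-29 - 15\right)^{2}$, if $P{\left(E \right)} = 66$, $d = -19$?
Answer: $-1870$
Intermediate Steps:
$P{\left(d \right)} - \left(-29 - 15\right)^{2} = 66 - \left(-29 - 15\right)^{2} = 66 - \left(-44\right)^{2} = 66 - 1936 = -1870$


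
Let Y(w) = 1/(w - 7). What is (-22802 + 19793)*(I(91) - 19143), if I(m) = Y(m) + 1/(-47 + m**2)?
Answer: 6640041788735/115276 ≈ 5.7601e+7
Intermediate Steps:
Y(w) = 1/(-7 + w)
I(m) = 1/(-47 + m**2) + 1/(-7 + m) (I(m) = 1/(-7 + m) + 1/(-47 + m**2) = 1/(-47 + m**2) + 1/(-7 + m))
(-22802 + 19793)*(I(91) - 19143) = (-22802 + 19793)*((-54 + 91 + 91**2)/((-47 + 91**2)*(-7 + 91)) - 19143) = -3009*((-54 + 91 + 8281)/((-47 + 8281)*84) - 19143) = -3009*((1/84)*8318/8234 - 19143) = -3009*((1/8234)*(1/84)*8318 - 19143) = -3009*(4159/345828 - 19143) = -3009*(-6620181245/345828) = 6640041788735/115276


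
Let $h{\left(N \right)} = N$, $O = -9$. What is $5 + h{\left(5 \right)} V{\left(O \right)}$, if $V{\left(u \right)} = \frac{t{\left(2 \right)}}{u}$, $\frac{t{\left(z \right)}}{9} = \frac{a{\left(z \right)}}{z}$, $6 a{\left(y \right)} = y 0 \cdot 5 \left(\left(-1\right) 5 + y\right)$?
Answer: $5$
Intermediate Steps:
$a{\left(y \right)} = 0$ ($a{\left(y \right)} = \frac{y 0 \cdot 5 \left(\left(-1\right) 5 + y\right)}{6} = \frac{0 \cdot 5 \left(-5 + y\right)}{6} = \frac{0 \left(-5 + y\right)}{6} = \frac{1}{6} \cdot 0 = 0$)
$t{\left(z \right)} = 0$ ($t{\left(z \right)} = 9 \frac{0}{z} = 9 \cdot 0 = 0$)
$V{\left(u \right)} = 0$ ($V{\left(u \right)} = \frac{0}{u} = 0$)
$5 + h{\left(5 \right)} V{\left(O \right)} = 5 + 5 \cdot 0 = 5 + 0 = 5$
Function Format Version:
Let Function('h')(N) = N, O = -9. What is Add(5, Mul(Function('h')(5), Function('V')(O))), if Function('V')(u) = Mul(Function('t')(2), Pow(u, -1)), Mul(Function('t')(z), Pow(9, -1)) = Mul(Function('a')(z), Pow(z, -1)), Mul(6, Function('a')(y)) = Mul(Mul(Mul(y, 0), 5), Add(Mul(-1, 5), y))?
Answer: 5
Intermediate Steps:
Function('a')(y) = 0 (Function('a')(y) = Mul(Rational(1, 6), Mul(Mul(Mul(y, 0), 5), Add(Mul(-1, 5), y))) = Mul(Rational(1, 6), Mul(Mul(0, 5), Add(-5, y))) = Mul(Rational(1, 6), Mul(0, Add(-5, y))) = Mul(Rational(1, 6), 0) = 0)
Function('t')(z) = 0 (Function('t')(z) = Mul(9, Mul(0, Pow(z, -1))) = Mul(9, 0) = 0)
Function('V')(u) = 0 (Function('V')(u) = Mul(0, Pow(u, -1)) = 0)
Add(5, Mul(Function('h')(5), Function('V')(O))) = Add(5, Mul(5, 0)) = Add(5, 0) = 5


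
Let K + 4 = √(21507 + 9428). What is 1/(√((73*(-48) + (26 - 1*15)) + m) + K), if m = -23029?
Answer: 1/(-4 + √30935 + I*√26522) ≈ 0.0030657 - 0.0029047*I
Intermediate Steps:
K = -4 + √30935 (K = -4 + √(21507 + 9428) = -4 + √30935 ≈ 171.88)
1/(√((73*(-48) + (26 - 1*15)) + m) + K) = 1/(√((73*(-48) + (26 - 1*15)) - 23029) + (-4 + √30935)) = 1/(√((-3504 + (26 - 15)) - 23029) + (-4 + √30935)) = 1/(√((-3504 + 11) - 23029) + (-4 + √30935)) = 1/(√(-3493 - 23029) + (-4 + √30935)) = 1/(√(-26522) + (-4 + √30935)) = 1/(I*√26522 + (-4 + √30935)) = 1/(-4 + √30935 + I*√26522)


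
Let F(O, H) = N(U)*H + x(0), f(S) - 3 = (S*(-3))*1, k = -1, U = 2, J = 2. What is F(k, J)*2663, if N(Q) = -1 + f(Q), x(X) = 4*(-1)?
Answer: -31956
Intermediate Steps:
f(S) = 3 - 3*S (f(S) = 3 + (S*(-3))*1 = 3 - 3*S*1 = 3 - 3*S)
x(X) = -4
N(Q) = 2 - 3*Q (N(Q) = -1 + (3 - 3*Q) = 2 - 3*Q)
F(O, H) = -4 - 4*H (F(O, H) = (2 - 3*2)*H - 4 = (2 - 6)*H - 4 = -4*H - 4 = -4 - 4*H)
F(k, J)*2663 = (-4 - 4*2)*2663 = (-4 - 8)*2663 = -12*2663 = -31956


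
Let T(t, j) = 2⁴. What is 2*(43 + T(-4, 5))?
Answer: 118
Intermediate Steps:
T(t, j) = 16
2*(43 + T(-4, 5)) = 2*(43 + 16) = 2*59 = 118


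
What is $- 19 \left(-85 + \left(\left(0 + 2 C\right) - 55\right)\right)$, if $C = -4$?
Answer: $2812$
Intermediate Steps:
$- 19 \left(-85 + \left(\left(0 + 2 C\right) - 55\right)\right) = - 19 \left(-85 + \left(\left(0 + 2 \left(-4\right)\right) - 55\right)\right) = - 19 \left(-85 + \left(\left(0 - 8\right) - 55\right)\right) = - 19 \left(-85 - 63\right) = \left(-19\right) \left(-148\right) = 2812$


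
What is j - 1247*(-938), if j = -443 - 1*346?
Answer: 1168897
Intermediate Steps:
j = -789 (j = -443 - 346 = -789)
j - 1247*(-938) = -789 - 1247*(-938) = -789 + 1169686 = 1168897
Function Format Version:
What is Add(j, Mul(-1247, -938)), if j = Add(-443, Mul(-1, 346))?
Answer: 1168897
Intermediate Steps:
j = -789 (j = Add(-443, -346) = -789)
Add(j, Mul(-1247, -938)) = Add(-789, Mul(-1247, -938)) = Add(-789, 1169686) = 1168897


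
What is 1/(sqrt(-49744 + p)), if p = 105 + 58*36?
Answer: -I*sqrt(47551)/47551 ≈ -0.0045859*I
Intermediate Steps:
p = 2193 (p = 105 + 2088 = 2193)
1/(sqrt(-49744 + p)) = 1/(sqrt(-49744 + 2193)) = 1/(sqrt(-47551)) = 1/(I*sqrt(47551)) = -I*sqrt(47551)/47551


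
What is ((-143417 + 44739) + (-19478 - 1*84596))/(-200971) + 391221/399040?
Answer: 159530233671/80195467840 ≈ 1.9893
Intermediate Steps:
((-143417 + 44739) + (-19478 - 1*84596))/(-200971) + 391221/399040 = (-98678 + (-19478 - 84596))*(-1/200971) + 391221*(1/399040) = (-98678 - 104074)*(-1/200971) + 391221/399040 = -202752*(-1/200971) + 391221/399040 = 202752/200971 + 391221/399040 = 159530233671/80195467840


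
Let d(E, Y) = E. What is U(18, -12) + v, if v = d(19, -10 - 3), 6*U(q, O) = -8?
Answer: 53/3 ≈ 17.667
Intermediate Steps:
U(q, O) = -4/3 (U(q, O) = (⅙)*(-8) = -4/3)
v = 19
U(18, -12) + v = -4/3 + 19 = 53/3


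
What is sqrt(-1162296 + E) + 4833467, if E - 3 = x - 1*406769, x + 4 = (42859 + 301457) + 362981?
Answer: 4833467 + I*sqrt(861769) ≈ 4.8335e+6 + 928.32*I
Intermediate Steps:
x = 707293 (x = -4 + ((42859 + 301457) + 362981) = -4 + (344316 + 362981) = -4 + 707297 = 707293)
E = 300527 (E = 3 + (707293 - 1*406769) = 3 + (707293 - 406769) = 3 + 300524 = 300527)
sqrt(-1162296 + E) + 4833467 = sqrt(-1162296 + 300527) + 4833467 = sqrt(-861769) + 4833467 = I*sqrt(861769) + 4833467 = 4833467 + I*sqrt(861769)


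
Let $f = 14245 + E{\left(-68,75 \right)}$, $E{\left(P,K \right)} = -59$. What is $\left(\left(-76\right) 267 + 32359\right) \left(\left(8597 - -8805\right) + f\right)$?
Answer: $381172396$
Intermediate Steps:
$f = 14186$ ($f = 14245 - 59 = 14186$)
$\left(\left(-76\right) 267 + 32359\right) \left(\left(8597 - -8805\right) + f\right) = \left(\left(-76\right) 267 + 32359\right) \left(\left(8597 - -8805\right) + 14186\right) = \left(-20292 + 32359\right) \left(\left(8597 + 8805\right) + 14186\right) = 12067 \left(17402 + 14186\right) = 12067 \cdot 31588 = 381172396$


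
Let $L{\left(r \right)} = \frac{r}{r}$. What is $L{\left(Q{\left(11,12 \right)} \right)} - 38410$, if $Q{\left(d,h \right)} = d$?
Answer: $-38409$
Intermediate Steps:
$L{\left(r \right)} = 1$
$L{\left(Q{\left(11,12 \right)} \right)} - 38410 = 1 - 38410 = -38409$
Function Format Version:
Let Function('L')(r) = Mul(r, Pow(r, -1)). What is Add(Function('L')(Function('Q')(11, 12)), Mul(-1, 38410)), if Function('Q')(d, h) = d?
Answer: -38409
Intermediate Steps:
Function('L')(r) = 1
Add(Function('L')(Function('Q')(11, 12)), Mul(-1, 38410)) = Add(1, Mul(-1, 38410)) = Add(1, -38410) = -38409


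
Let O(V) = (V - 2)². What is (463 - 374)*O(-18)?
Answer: 35600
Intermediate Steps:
O(V) = (-2 + V)²
(463 - 374)*O(-18) = (463 - 374)*(-2 - 18)² = 89*(-20)² = 89*400 = 35600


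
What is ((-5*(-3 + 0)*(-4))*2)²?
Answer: 14400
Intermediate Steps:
((-5*(-3 + 0)*(-4))*2)² = ((-5*(-3)*(-4))*2)² = ((15*(-4))*2)² = (-60*2)² = (-120)² = 14400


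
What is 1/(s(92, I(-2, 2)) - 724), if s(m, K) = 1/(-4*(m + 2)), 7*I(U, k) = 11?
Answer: -376/272225 ≈ -0.0013812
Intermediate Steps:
I(U, k) = 11/7 (I(U, k) = (⅐)*11 = 11/7)
s(m, K) = 1/(-8 - 4*m) (s(m, K) = 1/(-4*(2 + m)) = 1/(-8 - 4*m))
1/(s(92, I(-2, 2)) - 724) = 1/(-1/(8 + 4*92) - 724) = 1/(-1/(8 + 368) - 724) = 1/(-1/376 - 724) = 1/(-272225/376) = -376/272225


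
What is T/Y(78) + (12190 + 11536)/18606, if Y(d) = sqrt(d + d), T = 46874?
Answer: 11863/9303 + 23437*sqrt(39)/39 ≈ 3754.2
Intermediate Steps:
Y(d) = sqrt(2)*sqrt(d) (Y(d) = sqrt(2*d) = sqrt(2)*sqrt(d))
T/Y(78) + (12190 + 11536)/18606 = 46874/((sqrt(2)*sqrt(78))) + (12190 + 11536)/18606 = 46874/((2*sqrt(39))) + 23726*(1/18606) = 46874*(sqrt(39)/78) + 11863/9303 = 23437*sqrt(39)/39 + 11863/9303 = 11863/9303 + 23437*sqrt(39)/39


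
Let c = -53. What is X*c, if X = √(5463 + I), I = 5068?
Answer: -53*√10531 ≈ -5438.9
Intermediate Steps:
X = √10531 (X = √(5463 + 5068) = √10531 ≈ 102.62)
X*c = √10531*(-53) = -53*√10531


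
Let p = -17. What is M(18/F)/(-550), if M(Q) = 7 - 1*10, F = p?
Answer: 3/550 ≈ 0.0054545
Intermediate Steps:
F = -17
M(Q) = -3 (M(Q) = 7 - 10 = -3)
M(18/F)/(-550) = -3/(-550) = -3*(-1/550) = 3/550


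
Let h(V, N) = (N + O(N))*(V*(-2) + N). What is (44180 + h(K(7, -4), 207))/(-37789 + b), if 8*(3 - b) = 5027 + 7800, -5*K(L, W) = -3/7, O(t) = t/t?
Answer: -787616/355775 ≈ -2.2138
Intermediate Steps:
O(t) = 1
K(L, W) = 3/35 (K(L, W) = -(-3)/(5*7) = -⅕*(-3/7) = 3/35)
b = -12803/8 (b = 3 - (5027 + 7800)/8 = 3 - ⅛*12827 = 3 - 12827/8 = -12803/8 ≈ -1600.4)
h(V, N) = (1 + N)*(N - 2*V) (h(V, N) = (N + 1)*(V*(-2) + N) = (1 + N)*(-2*V + N) = (1 + N)*(N - 2*V))
(44180 + h(K(7, -4), 207))/(-37789 + b) = (44180 + (207 + 207² - 2*3/35 - 2*207*3/35))/(-37789 - 12803/8) = (44180 + (207 + 42849 - 6/35 - 1242/35))/(-315115/8) = (44180 + 1505712/35)*(-8/315115) = (3052012/35)*(-8/315115) = -787616/355775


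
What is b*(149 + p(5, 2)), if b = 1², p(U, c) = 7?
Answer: 156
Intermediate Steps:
b = 1
b*(149 + p(5, 2)) = 1*(149 + 7) = 1*156 = 156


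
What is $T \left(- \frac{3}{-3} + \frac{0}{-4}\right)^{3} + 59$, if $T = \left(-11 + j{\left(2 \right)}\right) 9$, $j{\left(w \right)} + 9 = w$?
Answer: $-103$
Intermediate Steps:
$j{\left(w \right)} = -9 + w$
$T = -162$ ($T = \left(-11 + \left(-9 + 2\right)\right) 9 = \left(-11 - 7\right) 9 = \left(-18\right) 9 = -162$)
$T \left(- \frac{3}{-3} + \frac{0}{-4}\right)^{3} + 59 = - 162 \left(- \frac{3}{-3} + \frac{0}{-4}\right)^{3} + 59 = - 162 \left(\left(-3\right) \left(- \frac{1}{3}\right) + 0 \left(- \frac{1}{4}\right)\right)^{3} + 59 = - 162 \left(1 + 0\right)^{3} + 59 = - 162 \cdot 1^{3} + 59 = \left(-162\right) 1 + 59 = -162 + 59 = -103$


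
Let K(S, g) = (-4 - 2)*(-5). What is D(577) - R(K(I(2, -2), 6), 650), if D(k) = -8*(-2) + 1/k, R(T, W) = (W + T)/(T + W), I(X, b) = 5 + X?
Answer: 8656/577 ≈ 15.002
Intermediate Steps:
K(S, g) = 30 (K(S, g) = -6*(-5) = 30)
R(T, W) = 1 (R(T, W) = (T + W)/(T + W) = 1)
D(k) = 16 + 1/k
D(577) - R(K(I(2, -2), 6), 650) = (16 + 1/577) - 1*1 = (16 + 1/577) - 1 = 9233/577 - 1 = 8656/577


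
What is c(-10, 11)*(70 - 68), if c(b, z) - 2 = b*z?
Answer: -216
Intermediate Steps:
c(b, z) = 2 + b*z
c(-10, 11)*(70 - 68) = (2 - 10*11)*(70 - 68) = (2 - 110)*2 = -108*2 = -216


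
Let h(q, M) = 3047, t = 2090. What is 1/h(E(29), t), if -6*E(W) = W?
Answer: 1/3047 ≈ 0.00032819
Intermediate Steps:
E(W) = -W/6
1/h(E(29), t) = 1/3047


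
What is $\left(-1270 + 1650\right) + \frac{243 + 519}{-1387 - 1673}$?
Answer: $\frac{193673}{510} \approx 379.75$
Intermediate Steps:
$\left(-1270 + 1650\right) + \frac{243 + 519}{-1387 - 1673} = 380 + \frac{762}{-3060} = 380 + 762 \left(- \frac{1}{3060}\right) = 380 - \frac{127}{510} = \frac{193673}{510}$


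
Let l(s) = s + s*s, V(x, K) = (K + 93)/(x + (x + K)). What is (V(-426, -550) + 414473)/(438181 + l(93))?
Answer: 581091603/626586046 ≈ 0.92739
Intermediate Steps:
V(x, K) = (93 + K)/(K + 2*x) (V(x, K) = (93 + K)/(x + (K + x)) = (93 + K)/(K + 2*x))
l(s) = s + s**2
(V(-426, -550) + 414473)/(438181 + l(93)) = ((93 - 550)/(-550 + 2*(-426)) + 414473)/(438181 + 93*(1 + 93)) = (-457/(-550 - 852) + 414473)/(438181 + 93*94) = (-457/(-1402) + 414473)/(438181 + 8742) = (-1/1402*(-457) + 414473)/446923 = (457/1402 + 414473)*(1/446923) = (581091603/1402)*(1/446923) = 581091603/626586046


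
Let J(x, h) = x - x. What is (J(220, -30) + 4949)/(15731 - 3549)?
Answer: 4949/12182 ≈ 0.40626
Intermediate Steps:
J(x, h) = 0
(J(220, -30) + 4949)/(15731 - 3549) = (0 + 4949)/(15731 - 3549) = 4949/12182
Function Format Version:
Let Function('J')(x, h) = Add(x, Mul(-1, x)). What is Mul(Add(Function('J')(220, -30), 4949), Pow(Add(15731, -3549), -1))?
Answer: Rational(4949, 12182) ≈ 0.40626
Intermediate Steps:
Function('J')(x, h) = 0
Mul(Add(Function('J')(220, -30), 4949), Pow(Add(15731, -3549), -1)) = Mul(Add(0, 4949), Pow(Add(15731, -3549), -1)) = Mul(4949, Pow(12182, -1)) = Mul(4949, Rational(1, 12182)) = Rational(4949, 12182)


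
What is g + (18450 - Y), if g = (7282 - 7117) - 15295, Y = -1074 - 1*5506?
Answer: 9900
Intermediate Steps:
Y = -6580 (Y = -1074 - 5506 = -6580)
g = -15130 (g = 165 - 15295 = -15130)
g + (18450 - Y) = -15130 + (18450 - 1*(-6580)) = -15130 + (18450 + 6580) = -15130 + 25030 = 9900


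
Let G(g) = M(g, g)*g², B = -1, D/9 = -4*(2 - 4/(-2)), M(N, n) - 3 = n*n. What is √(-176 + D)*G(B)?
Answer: 32*I*√5 ≈ 71.554*I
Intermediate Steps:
M(N, n) = 3 + n² (M(N, n) = 3 + n*n = 3 + n²)
D = -144 (D = 9*(-4*(2 - 4/(-2))) = 9*(-4*(2 - 4*(-½))) = 9*(-4*(2 + 2)) = 9*(-4*4) = 9*(-16) = -144)
G(g) = g²*(3 + g²) (G(g) = (3 + g²)*g² = g²*(3 + g²))
√(-176 + D)*G(B) = √(-176 - 144)*((-1)²*(3 + (-1)²)) = √(-320)*(1*(3 + 1)) = (8*I*√5)*(1*4) = (8*I*√5)*4 = 32*I*√5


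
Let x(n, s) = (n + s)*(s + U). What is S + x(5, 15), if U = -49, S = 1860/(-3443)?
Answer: -2343100/3443 ≈ -680.54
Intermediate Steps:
S = -1860/3443 (S = 1860*(-1/3443) = -1860/3443 ≈ -0.54023)
x(n, s) = (-49 + s)*(n + s) (x(n, s) = (n + s)*(s - 49) = (n + s)*(-49 + s) = (-49 + s)*(n + s))
S + x(5, 15) = -1860/3443 + (15² - 49*5 - 49*15 + 5*15) = -1860/3443 + (225 - 245 - 735 + 75) = -1860/3443 - 680 = -2343100/3443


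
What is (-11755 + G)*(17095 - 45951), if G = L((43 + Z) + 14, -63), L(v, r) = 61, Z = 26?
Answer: 337442064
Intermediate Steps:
G = 61
(-11755 + G)*(17095 - 45951) = (-11755 + 61)*(17095 - 45951) = -11694*(-28856) = 337442064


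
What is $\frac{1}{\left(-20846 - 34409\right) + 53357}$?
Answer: $- \frac{1}{1898} \approx -0.00052687$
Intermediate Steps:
$\frac{1}{\left(-20846 - 34409\right) + 53357} = \frac{1}{-55255 + 53357} = \frac{1}{-1898} = - \frac{1}{1898}$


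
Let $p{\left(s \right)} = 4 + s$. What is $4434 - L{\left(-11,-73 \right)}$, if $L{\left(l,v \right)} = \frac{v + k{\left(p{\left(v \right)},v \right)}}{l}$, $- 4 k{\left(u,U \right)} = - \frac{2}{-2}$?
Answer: $\frac{194803}{44} \approx 4427.3$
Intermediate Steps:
$k{\left(u,U \right)} = - \frac{1}{4}$ ($k{\left(u,U \right)} = - \frac{\left(-2\right) \frac{1}{-2}}{4} = - \frac{\left(-2\right) \left(- \frac{1}{2}\right)}{4} = \left(- \frac{1}{4}\right) 1 = - \frac{1}{4}$)
$L{\left(l,v \right)} = \frac{- \frac{1}{4} + v}{l}$ ($L{\left(l,v \right)} = \frac{v - \frac{1}{4}}{l} = \frac{- \frac{1}{4} + v}{l}$)
$4434 - L{\left(-11,-73 \right)} = 4434 - \frac{- \frac{1}{4} - 73}{-11} = 4434 - \left(- \frac{1}{11}\right) \left(- \frac{293}{4}\right) = 4434 - \frac{293}{44} = \frac{194803}{44}$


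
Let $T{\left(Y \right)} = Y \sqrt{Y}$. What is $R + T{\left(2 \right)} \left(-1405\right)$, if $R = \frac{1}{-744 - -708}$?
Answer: $- \frac{1}{36} - 2810 \sqrt{2} \approx -3974.0$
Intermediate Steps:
$R = - \frac{1}{36}$ ($R = \frac{1}{-744 + 708} = \frac{1}{-36} = - \frac{1}{36} \approx -0.027778$)
$T{\left(Y \right)} = Y^{\frac{3}{2}}$
$R + T{\left(2 \right)} \left(-1405\right) = - \frac{1}{36} + 2^{\frac{3}{2}} \left(-1405\right) = - \frac{1}{36} + 2 \sqrt{2} \left(-1405\right) = - \frac{1}{36} - 2810 \sqrt{2}$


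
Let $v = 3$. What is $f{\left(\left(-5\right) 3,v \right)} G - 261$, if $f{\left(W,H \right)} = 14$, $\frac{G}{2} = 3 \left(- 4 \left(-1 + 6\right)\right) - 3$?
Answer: $-2025$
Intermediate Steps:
$G = -126$ ($G = 2 \left(3 \left(- 4 \left(-1 + 6\right)\right) - 3\right) = 2 \left(3 \left(\left(-4\right) 5\right) - 3\right) = 2 \left(3 \left(-20\right) - 3\right) = 2 \left(-60 - 3\right) = 2 \left(-63\right) = -126$)
$f{\left(\left(-5\right) 3,v \right)} G - 261 = 14 \left(-126\right) - 261 = -1764 - 261 = -2025$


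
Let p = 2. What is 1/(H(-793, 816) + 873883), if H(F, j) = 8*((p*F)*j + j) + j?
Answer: -1/9472181 ≈ -1.0557e-7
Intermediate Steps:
H(F, j) = 9*j + 16*F*j (H(F, j) = 8*((2*F)*j + j) + j = 8*(2*F*j + j) + j = 8*(j + 2*F*j) + j = (8*j + 16*F*j) + j = 9*j + 16*F*j)
1/(H(-793, 816) + 873883) = 1/(816*(9 + 16*(-793)) + 873883) = 1/(816*(9 - 12688) + 873883) = 1/(816*(-12679) + 873883) = 1/(-10346064 + 873883) = 1/(-9472181) = -1/9472181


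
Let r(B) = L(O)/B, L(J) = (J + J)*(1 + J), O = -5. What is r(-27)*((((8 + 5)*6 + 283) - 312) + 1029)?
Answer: -43120/27 ≈ -1597.0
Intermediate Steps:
L(J) = 2*J*(1 + J) (L(J) = (2*J)*(1 + J) = 2*J*(1 + J))
r(B) = 40/B (r(B) = (2*(-5)*(1 - 5))/B = (2*(-5)*(-4))/B = 40/B)
r(-27)*((((8 + 5)*6 + 283) - 312) + 1029) = (40/(-27))*((((8 + 5)*6 + 283) - 312) + 1029) = (40*(-1/27))*(((13*6 + 283) - 312) + 1029) = -40*(((78 + 283) - 312) + 1029)/27 = -40*((361 - 312) + 1029)/27 = -40*(49 + 1029)/27 = -40/27*1078 = -43120/27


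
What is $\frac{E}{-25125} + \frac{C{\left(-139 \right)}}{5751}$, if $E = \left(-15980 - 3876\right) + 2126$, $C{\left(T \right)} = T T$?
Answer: $\frac{39160357}{9632925} \approx 4.0653$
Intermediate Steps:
$C{\left(T \right)} = T^{2}$
$E = -17730$ ($E = -19856 + 2126 = -17730$)
$\frac{E}{-25125} + \frac{C{\left(-139 \right)}}{5751} = - \frac{17730}{-25125} + \frac{\left(-139\right)^{2}}{5751} = \left(-17730\right) \left(- \frac{1}{25125}\right) + 19321 \cdot \frac{1}{5751} = \frac{1182}{1675} + \frac{19321}{5751} = \frac{39160357}{9632925}$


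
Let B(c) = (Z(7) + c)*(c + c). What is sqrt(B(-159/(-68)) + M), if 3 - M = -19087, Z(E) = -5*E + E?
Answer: 5*sqrt(3508690)/68 ≈ 137.73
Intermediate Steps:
Z(E) = -4*E
M = 19090 (M = 3 - 1*(-19087) = 3 + 19087 = 19090)
B(c) = 2*c*(-28 + c) (B(c) = (-4*7 + c)*(c + c) = (-28 + c)*(2*c) = 2*c*(-28 + c))
sqrt(B(-159/(-68)) + M) = sqrt(2*(-159/(-68))*(-28 - 159/(-68)) + 19090) = sqrt(2*(-159*(-1/68))*(-28 - 159*(-1/68)) + 19090) = sqrt(2*(159/68)*(-28 + 159/68) + 19090) = sqrt(2*(159/68)*(-1745/68) + 19090) = sqrt(-277455/2312 + 19090) = sqrt(43858625/2312) = 5*sqrt(3508690)/68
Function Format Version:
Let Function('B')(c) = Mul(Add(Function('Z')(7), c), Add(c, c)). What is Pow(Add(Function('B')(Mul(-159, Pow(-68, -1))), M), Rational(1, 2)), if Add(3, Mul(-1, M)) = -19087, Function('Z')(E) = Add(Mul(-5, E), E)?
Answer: Mul(Rational(5, 68), Pow(3508690, Rational(1, 2))) ≈ 137.73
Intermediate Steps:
Function('Z')(E) = Mul(-4, E)
M = 19090 (M = Add(3, Mul(-1, -19087)) = Add(3, 19087) = 19090)
Function('B')(c) = Mul(2, c, Add(-28, c)) (Function('B')(c) = Mul(Add(Mul(-4, 7), c), Add(c, c)) = Mul(Add(-28, c), Mul(2, c)) = Mul(2, c, Add(-28, c)))
Pow(Add(Function('B')(Mul(-159, Pow(-68, -1))), M), Rational(1, 2)) = Pow(Add(Mul(2, Mul(-159, Pow(-68, -1)), Add(-28, Mul(-159, Pow(-68, -1)))), 19090), Rational(1, 2)) = Pow(Add(Mul(2, Mul(-159, Rational(-1, 68)), Add(-28, Mul(-159, Rational(-1, 68)))), 19090), Rational(1, 2)) = Pow(Add(Mul(2, Rational(159, 68), Add(-28, Rational(159, 68))), 19090), Rational(1, 2)) = Pow(Add(Mul(2, Rational(159, 68), Rational(-1745, 68)), 19090), Rational(1, 2)) = Pow(Add(Rational(-277455, 2312), 19090), Rational(1, 2)) = Pow(Rational(43858625, 2312), Rational(1, 2)) = Mul(Rational(5, 68), Pow(3508690, Rational(1, 2)))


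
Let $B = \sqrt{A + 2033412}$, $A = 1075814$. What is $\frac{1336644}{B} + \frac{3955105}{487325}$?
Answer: $\frac{791021}{97465} + \frac{668322 \sqrt{3109226}}{1554613} \approx 766.15$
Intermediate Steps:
$B = \sqrt{3109226}$ ($B = \sqrt{1075814 + 2033412} = \sqrt{3109226} \approx 1763.3$)
$\frac{1336644}{B} + \frac{3955105}{487325} = \frac{1336644}{\sqrt{3109226}} + \frac{3955105}{487325} = 1336644 \frac{\sqrt{3109226}}{3109226} + 3955105 \cdot \frac{1}{487325} = \frac{668322 \sqrt{3109226}}{1554613} + \frac{791021}{97465} = \frac{791021}{97465} + \frac{668322 \sqrt{3109226}}{1554613}$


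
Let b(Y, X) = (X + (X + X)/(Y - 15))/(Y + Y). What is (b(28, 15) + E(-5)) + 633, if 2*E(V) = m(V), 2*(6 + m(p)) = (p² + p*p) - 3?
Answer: 467419/728 ≈ 642.06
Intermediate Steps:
m(p) = -15/2 + p² (m(p) = -6 + ((p² + p*p) - 3)/2 = -6 + ((p² + p²) - 3)/2 = -6 + (2*p² - 3)/2 = -6 + (-3 + 2*p²)/2 = -6 + (-3/2 + p²) = -15/2 + p²)
E(V) = -15/4 + V²/2 (E(V) = (-15/2 + V²)/2 = -15/4 + V²/2)
b(Y, X) = (X + 2*X/(-15 + Y))/(2*Y) (b(Y, X) = (X + (2*X)/(-15 + Y))/((2*Y)) = (X + 2*X/(-15 + Y))*(1/(2*Y)) = (X + 2*X/(-15 + Y))/(2*Y))
(b(28, 15) + E(-5)) + 633 = ((½)*15*(-13 + 28)/(28*(-15 + 28)) + (-15/4 + (½)*(-5)²)) + 633 = ((½)*15*(1/28)*15/13 + (-15/4 + (½)*25)) + 633 = ((½)*15*(1/28)*(1/13)*15 + (-15/4 + 25/2)) + 633 = (225/728 + 35/4) + 633 = 6595/728 + 633 = 467419/728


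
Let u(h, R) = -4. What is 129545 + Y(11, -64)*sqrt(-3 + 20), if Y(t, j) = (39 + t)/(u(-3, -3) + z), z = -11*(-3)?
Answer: 129545 + 50*sqrt(17)/29 ≈ 1.2955e+5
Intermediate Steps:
z = 33
Y(t, j) = 39/29 + t/29 (Y(t, j) = (39 + t)/(-4 + 33) = (39 + t)/29 = (39 + t)*(1/29) = 39/29 + t/29)
129545 + Y(11, -64)*sqrt(-3 + 20) = 129545 + (39/29 + (1/29)*11)*sqrt(-3 + 20) = 129545 + (39/29 + 11/29)*sqrt(17) = 129545 + 50*sqrt(17)/29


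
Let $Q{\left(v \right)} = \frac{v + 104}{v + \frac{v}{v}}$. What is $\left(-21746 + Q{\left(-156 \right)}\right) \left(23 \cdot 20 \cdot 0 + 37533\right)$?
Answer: $- \frac{126507904074}{155} \approx -8.1618 \cdot 10^{8}$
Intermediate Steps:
$Q{\left(v \right)} = \frac{104 + v}{1 + v}$ ($Q{\left(v \right)} = \frac{104 + v}{v + 1} = \frac{104 + v}{1 + v}$)
$\left(-21746 + Q{\left(-156 \right)}\right) \left(23 \cdot 20 \cdot 0 + 37533\right) = \left(-21746 + \frac{104 - 156}{1 - 156}\right) \left(23 \cdot 20 \cdot 0 + 37533\right) = \left(-21746 + \frac{1}{-155} \left(-52\right)\right) \left(460 \cdot 0 + 37533\right) = \left(-21746 - - \frac{52}{155}\right) \left(0 + 37533\right) = \left(-21746 + \frac{52}{155}\right) 37533 = \left(- \frac{3370578}{155}\right) 37533 = - \frac{126507904074}{155}$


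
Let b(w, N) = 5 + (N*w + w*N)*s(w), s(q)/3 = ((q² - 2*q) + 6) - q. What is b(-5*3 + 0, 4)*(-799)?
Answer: 79384645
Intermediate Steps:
s(q) = 18 - 9*q + 3*q² (s(q) = 3*(((q² - 2*q) + 6) - q) = 3*((6 + q² - 2*q) - q) = 3*(6 + q² - 3*q) = 18 - 9*q + 3*q²)
b(w, N) = 5 + 2*N*w*(18 - 9*w + 3*w²) (b(w, N) = 5 + (N*w + w*N)*(18 - 9*w + 3*w²) = 5 + (N*w + N*w)*(18 - 9*w + 3*w²) = 5 + (2*N*w)*(18 - 9*w + 3*w²) = 5 + 2*N*w*(18 - 9*w + 3*w²))
b(-5*3 + 0, 4)*(-799) = (5 + 6*4*(-5*3 + 0)*(6 + (-5*3 + 0)² - 3*(-5*3 + 0)))*(-799) = (5 + 6*4*(-15 + 0)*(6 + (-15 + 0)² - 3*(-15 + 0)))*(-799) = (5 + 6*4*(-15)*(6 + (-15)² - 3*(-15)))*(-799) = (5 + 6*4*(-15)*(6 + 225 + 45))*(-799) = (5 + 6*4*(-15)*276)*(-799) = (5 - 99360)*(-799) = -99355*(-799) = 79384645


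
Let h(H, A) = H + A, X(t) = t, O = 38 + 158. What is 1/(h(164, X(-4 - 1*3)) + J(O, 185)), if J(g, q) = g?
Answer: 1/353 ≈ 0.0028329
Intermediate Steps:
O = 196
h(H, A) = A + H
1/(h(164, X(-4 - 1*3)) + J(O, 185)) = 1/(((-4 - 1*3) + 164) + 196) = 1/(((-4 - 3) + 164) + 196) = 1/((-7 + 164) + 196) = 1/(157 + 196) = 1/353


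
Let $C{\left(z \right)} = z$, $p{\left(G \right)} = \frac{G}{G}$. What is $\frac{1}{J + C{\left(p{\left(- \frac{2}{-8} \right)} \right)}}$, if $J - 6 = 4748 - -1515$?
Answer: $\frac{1}{6270} \approx 0.00015949$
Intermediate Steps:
$p{\left(G \right)} = 1$
$J = 6269$ ($J = 6 + \left(4748 - -1515\right) = 6 + \left(4748 + 1515\right) = 6 + 6263 = 6269$)
$\frac{1}{J + C{\left(p{\left(- \frac{2}{-8} \right)} \right)}} = \frac{1}{6269 + 1} = \frac{1}{6270}$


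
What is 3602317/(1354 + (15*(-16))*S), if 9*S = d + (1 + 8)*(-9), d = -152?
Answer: 10806951/22702 ≈ 476.04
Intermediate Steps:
S = -233/9 (S = (-152 + (1 + 8)*(-9))/9 = (-152 + 9*(-9))/9 = (-152 - 81)/9 = (1/9)*(-233) = -233/9 ≈ -25.889)
3602317/(1354 + (15*(-16))*S) = 3602317/(1354 + (15*(-16))*(-233/9)) = 3602317/(1354 - 240*(-233/9)) = 3602317/(1354 + 18640/3) = 3602317/(22702/3) = 3602317*(3/22702) = 10806951/22702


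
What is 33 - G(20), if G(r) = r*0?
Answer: 33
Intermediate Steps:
G(r) = 0
33 - G(20) = 33 - 1*0 = 33 + 0 = 33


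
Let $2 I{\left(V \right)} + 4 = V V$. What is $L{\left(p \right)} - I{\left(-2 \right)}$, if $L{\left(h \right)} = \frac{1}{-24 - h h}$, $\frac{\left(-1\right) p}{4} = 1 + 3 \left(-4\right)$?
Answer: $- \frac{1}{1960} \approx -0.0005102$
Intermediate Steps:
$p = 44$ ($p = - 4 \left(1 + 3 \left(-4\right)\right) = - 4 \left(1 - 12\right) = \left(-4\right) \left(-11\right) = 44$)
$L{\left(h \right)} = \frac{1}{-24 - h^{2}}$
$I{\left(V \right)} = -2 + \frac{V^{2}}{2}$ ($I{\left(V \right)} = -2 + \frac{V V}{2} = -2 + \frac{V^{2}}{2}$)
$L{\left(p \right)} - I{\left(-2 \right)} = - \frac{1}{24 + 44^{2}} - \left(-2 + \frac{\left(-2\right)^{2}}{2}\right) = - \frac{1}{24 + 1936} - \left(-2 + \frac{1}{2} \cdot 4\right) = - \frac{1}{1960} - \left(-2 + 2\right) = \left(-1\right) \frac{1}{1960} - 0 = - \frac{1}{1960} + 0 = - \frac{1}{1960}$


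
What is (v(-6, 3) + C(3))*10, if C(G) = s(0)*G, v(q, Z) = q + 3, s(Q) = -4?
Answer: -150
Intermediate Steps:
v(q, Z) = 3 + q
C(G) = -4*G
(v(-6, 3) + C(3))*10 = ((3 - 6) - 4*3)*10 = (-3 - 12)*10 = -15*10 = -150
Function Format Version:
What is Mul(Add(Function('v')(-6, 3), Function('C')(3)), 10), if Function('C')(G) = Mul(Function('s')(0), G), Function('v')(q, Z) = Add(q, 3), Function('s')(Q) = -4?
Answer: -150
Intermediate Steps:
Function('v')(q, Z) = Add(3, q)
Function('C')(G) = Mul(-4, G)
Mul(Add(Function('v')(-6, 3), Function('C')(3)), 10) = Mul(Add(Add(3, -6), Mul(-4, 3)), 10) = Mul(Add(-3, -12), 10) = Mul(-15, 10) = -150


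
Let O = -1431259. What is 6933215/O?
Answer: -6933215/1431259 ≈ -4.8441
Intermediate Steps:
6933215/O = 6933215/(-1431259) = 6933215*(-1/1431259) = -6933215/1431259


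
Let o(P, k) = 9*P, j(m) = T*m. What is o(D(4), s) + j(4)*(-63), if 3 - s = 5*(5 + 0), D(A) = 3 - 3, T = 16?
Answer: -4032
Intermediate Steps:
D(A) = 0
j(m) = 16*m
s = -22 (s = 3 - 5*(5 + 0) = 3 - 5*5 = 3 - 1*25 = 3 - 25 = -22)
o(D(4), s) + j(4)*(-63) = 9*0 + (16*4)*(-63) = 0 + 64*(-63) = 0 - 4032 = -4032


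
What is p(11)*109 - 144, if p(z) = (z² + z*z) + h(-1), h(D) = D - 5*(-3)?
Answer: 27760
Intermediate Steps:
h(D) = 15 + D (h(D) = D + 15 = 15 + D)
p(z) = 14 + 2*z² (p(z) = (z² + z*z) + (15 - 1) = (z² + z²) + 14 = 2*z² + 14 = 14 + 2*z²)
p(11)*109 - 144 = (14 + 2*11²)*109 - 144 = (14 + 2*121)*109 - 144 = (14 + 242)*109 - 144 = 256*109 - 144 = 27904 - 144 = 27760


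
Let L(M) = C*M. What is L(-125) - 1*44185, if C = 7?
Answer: -45060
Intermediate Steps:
L(M) = 7*M
L(-125) - 1*44185 = 7*(-125) - 1*44185 = -875 - 44185 = -45060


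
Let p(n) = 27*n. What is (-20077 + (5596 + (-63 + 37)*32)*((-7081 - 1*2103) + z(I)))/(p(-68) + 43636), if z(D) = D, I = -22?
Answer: -43877461/41800 ≈ -1049.7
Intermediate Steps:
(-20077 + (5596 + (-63 + 37)*32)*((-7081 - 1*2103) + z(I)))/(p(-68) + 43636) = (-20077 + (5596 + (-63 + 37)*32)*((-7081 - 1*2103) - 22))/(27*(-68) + 43636) = (-20077 + (5596 - 26*32)*((-7081 - 2103) - 22))/(-1836 + 43636) = (-20077 + (5596 - 832)*(-9184 - 22))/41800 = (-20077 + 4764*(-9206))*(1/41800) = (-20077 - 43857384)*(1/41800) = -43877461*1/41800 = -43877461/41800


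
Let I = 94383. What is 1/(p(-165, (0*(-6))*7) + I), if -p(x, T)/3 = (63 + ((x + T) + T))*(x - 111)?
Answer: 1/9927 ≈ 0.00010074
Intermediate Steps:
p(x, T) = -3*(-111 + x)*(63 + x + 2*T) (p(x, T) = -3*(63 + ((x + T) + T))*(x - 111) = -3*(63 + ((T + x) + T))*(-111 + x) = -3*(63 + (x + 2*T))*(-111 + x) = -3*(63 + x + 2*T)*(-111 + x) = -3*(-111 + x)*(63 + x + 2*T))
1/(p(-165, (0*(-6))*7) + I) = 1/((20979 - 3*(-165)² + 144*(-165) + 666*((0*(-6))*7) - 6*(0*(-6))*7*(-165)) + 94383) = 1/((20979 - 3*27225 - 23760 + 666*(0*7) - 6*0*7*(-165)) + 94383) = 1/((20979 - 81675 - 23760 + 666*0 - 6*0*(-165)) + 94383) = 1/((20979 - 81675 - 23760 + 0 + 0) + 94383) = 1/(-84456 + 94383) = 1/9927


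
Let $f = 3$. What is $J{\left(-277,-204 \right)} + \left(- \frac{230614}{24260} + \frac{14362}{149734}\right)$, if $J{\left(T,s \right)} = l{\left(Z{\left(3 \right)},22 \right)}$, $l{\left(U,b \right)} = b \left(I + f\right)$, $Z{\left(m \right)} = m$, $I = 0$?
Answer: $\frac{51391439221}{908136710} \approx 56.59$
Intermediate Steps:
$l{\left(U,b \right)} = 3 b$ ($l{\left(U,b \right)} = b \left(0 + 3\right) = b 3 = 3 b$)
$J{\left(T,s \right)} = 66$ ($J{\left(T,s \right)} = 3 \cdot 22 = 66$)
$J{\left(-277,-204 \right)} + \left(- \frac{230614}{24260} + \frac{14362}{149734}\right) = 66 + \left(- \frac{230614}{24260} + \frac{14362}{149734}\right) = 66 + \left(\left(-230614\right) \frac{1}{24260} + 14362 \cdot \frac{1}{149734}\right) = 66 + \left(- \frac{115307}{12130} + \frac{7181}{74867}\right) = 66 - \frac{8545583639}{908136710} = \frac{51391439221}{908136710}$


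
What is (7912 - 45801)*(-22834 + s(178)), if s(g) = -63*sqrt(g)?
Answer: 865157426 + 2387007*sqrt(178) ≈ 8.9700e+8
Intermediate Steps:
(7912 - 45801)*(-22834 + s(178)) = (7912 - 45801)*(-22834 - 63*sqrt(178)) = -37889*(-22834 - 63*sqrt(178)) = 865157426 + 2387007*sqrt(178)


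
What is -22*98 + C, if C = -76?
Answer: -2232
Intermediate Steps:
-22*98 + C = -22*98 - 76 = -2156 - 76 = -2232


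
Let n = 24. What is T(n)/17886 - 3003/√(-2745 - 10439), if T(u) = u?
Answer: 4/2981 + 3003*I*√206/1648 ≈ 0.0013418 + 26.154*I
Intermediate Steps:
T(n)/17886 - 3003/√(-2745 - 10439) = 24/17886 - 3003/√(-2745 - 10439) = 24*(1/17886) - 3003*(-I*√206/1648) = 4/2981 - 3003*(-I*√206/1648) = 4/2981 - (-3003)*I*√206/1648 = 4/2981 + 3003*I*√206/1648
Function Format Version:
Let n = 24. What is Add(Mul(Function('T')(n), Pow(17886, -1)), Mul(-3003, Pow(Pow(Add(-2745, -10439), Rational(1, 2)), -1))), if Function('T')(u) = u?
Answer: Add(Rational(4, 2981), Mul(Rational(3003, 1648), I, Pow(206, Rational(1, 2)))) ≈ Add(0.0013418, Mul(26.154, I))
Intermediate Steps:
Add(Mul(Function('T')(n), Pow(17886, -1)), Mul(-3003, Pow(Pow(Add(-2745, -10439), Rational(1, 2)), -1))) = Add(Mul(24, Pow(17886, -1)), Mul(-3003, Pow(Pow(Add(-2745, -10439), Rational(1, 2)), -1))) = Add(Mul(24, Rational(1, 17886)), Mul(-3003, Pow(Pow(-13184, Rational(1, 2)), -1))) = Add(Rational(4, 2981), Mul(-3003, Pow(Mul(8, I, Pow(206, Rational(1, 2))), -1))) = Add(Rational(4, 2981), Mul(-3003, Mul(Rational(-1, 1648), I, Pow(206, Rational(1, 2))))) = Add(Rational(4, 2981), Mul(Rational(3003, 1648), I, Pow(206, Rational(1, 2))))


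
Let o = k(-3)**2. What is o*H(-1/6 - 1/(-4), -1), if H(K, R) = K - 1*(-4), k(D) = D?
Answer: 147/4 ≈ 36.750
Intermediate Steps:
H(K, R) = 4 + K (H(K, R) = K + 4 = 4 + K)
o = 9 (o = (-3)**2 = 9)
o*H(-1/6 - 1/(-4), -1) = 9*(4 + (-1/6 - 1/(-4))) = 9*(4 + (-1*1/6 - 1*(-1/4))) = 9*(4 + (-1/6 + 1/4)) = 9*(4 + 1/12) = 9*(49/12) = 147/4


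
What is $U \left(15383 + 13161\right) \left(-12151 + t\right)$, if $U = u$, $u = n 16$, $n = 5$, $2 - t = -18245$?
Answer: $13920337920$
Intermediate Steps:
$t = 18247$ ($t = 2 - -18245 = 2 + 18245 = 18247$)
$u = 80$ ($u = 5 \cdot 16 = 80$)
$U = 80$
$U \left(15383 + 13161\right) \left(-12151 + t\right) = 80 \left(15383 + 13161\right) \left(-12151 + 18247\right) = 80 \cdot 28544 \cdot 6096 = 80 \cdot 174004224 = 13920337920$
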